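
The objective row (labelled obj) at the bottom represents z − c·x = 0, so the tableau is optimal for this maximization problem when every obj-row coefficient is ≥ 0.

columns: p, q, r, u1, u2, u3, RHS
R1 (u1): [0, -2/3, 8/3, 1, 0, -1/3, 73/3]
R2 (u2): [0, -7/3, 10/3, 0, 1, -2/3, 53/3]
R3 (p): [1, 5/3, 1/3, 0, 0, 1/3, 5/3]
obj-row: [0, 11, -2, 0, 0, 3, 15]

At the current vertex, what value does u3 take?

0

u3 is not in the basis, so in the current basic feasible solution u3 = 0.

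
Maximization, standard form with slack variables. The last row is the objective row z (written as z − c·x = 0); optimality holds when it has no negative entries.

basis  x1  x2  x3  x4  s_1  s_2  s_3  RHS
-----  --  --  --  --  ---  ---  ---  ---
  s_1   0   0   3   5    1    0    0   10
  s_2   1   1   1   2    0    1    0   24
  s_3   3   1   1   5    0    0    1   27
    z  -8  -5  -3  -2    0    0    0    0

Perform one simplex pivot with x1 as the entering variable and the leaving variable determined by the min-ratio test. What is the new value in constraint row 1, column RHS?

Ratio test on column x1 — row 1: entry 0 ≤ 0; row 2: 24/1 = 24; row 3: 27/3 = 9. Minimum is 9 at row 3 (s_3 leaves); pivot element 3.
Divide row 3 by 3; eliminate column x1 from the other rows.
Row 1 update in column RHS: 10 − 0·9 = 10.

10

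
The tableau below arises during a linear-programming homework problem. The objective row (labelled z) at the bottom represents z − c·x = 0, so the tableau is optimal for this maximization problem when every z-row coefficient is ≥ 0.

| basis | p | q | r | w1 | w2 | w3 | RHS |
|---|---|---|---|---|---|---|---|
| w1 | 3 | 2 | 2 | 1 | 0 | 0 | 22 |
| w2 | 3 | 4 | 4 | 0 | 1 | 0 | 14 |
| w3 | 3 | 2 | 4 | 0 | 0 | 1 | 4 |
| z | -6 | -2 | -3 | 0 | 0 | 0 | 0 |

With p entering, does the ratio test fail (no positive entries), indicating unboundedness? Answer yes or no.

Column p has positive entries in row(s) 1, 2, 3, so the ratio test bounds it — not unbounded.

no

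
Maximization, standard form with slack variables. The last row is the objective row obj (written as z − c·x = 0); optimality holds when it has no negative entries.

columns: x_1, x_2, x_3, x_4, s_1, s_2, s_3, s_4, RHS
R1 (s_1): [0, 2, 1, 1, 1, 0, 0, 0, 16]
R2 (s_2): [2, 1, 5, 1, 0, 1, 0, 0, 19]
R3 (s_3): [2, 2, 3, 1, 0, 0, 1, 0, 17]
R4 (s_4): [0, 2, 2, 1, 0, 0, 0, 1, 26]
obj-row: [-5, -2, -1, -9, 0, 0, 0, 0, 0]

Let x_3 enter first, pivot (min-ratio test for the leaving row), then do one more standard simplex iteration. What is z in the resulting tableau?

Ratio test on column x_3 — row 1: 16/1 = 16; row 2: 19/5 = 19/5; row 3: 17/3 = 17/3; row 4: 26/2 = 13. Minimum is 19/5 at row 2 (s_2 leaves); pivot element 5.
Pivot on row 2; the obj-row RHS becomes 0 − (-1)·(19/5) = 19/5.
Next entering variable (most negative obj-row entry -44/5): x_4.
Ratio test on column x_4 — row 1: (61/5)/(4/5) = 61/4; row 2: (19/5)/(1/5) = 19; row 3: (28/5)/(2/5) = 14; row 4: (92/5)/(3/5) = 92/3. Minimum is 14 at row 3 (s_3 leaves); pivot element 2/5.
After the second pivot the obj-row RHS is 19/5 − (-44/5)·14 = 127.

127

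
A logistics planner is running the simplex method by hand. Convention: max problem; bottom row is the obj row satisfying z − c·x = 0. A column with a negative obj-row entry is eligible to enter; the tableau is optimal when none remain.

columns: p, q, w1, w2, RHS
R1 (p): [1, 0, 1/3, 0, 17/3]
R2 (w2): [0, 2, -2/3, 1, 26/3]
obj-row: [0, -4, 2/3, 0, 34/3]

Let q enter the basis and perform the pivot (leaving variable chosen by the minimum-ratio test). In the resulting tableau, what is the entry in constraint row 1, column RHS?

Ratio test on column q — row 1: entry 0 ≤ 0; row 2: (26/3)/2 = 13/3. Minimum is 13/3 at row 2 (w2 leaves); pivot element 2.
Divide row 2 by 2; eliminate column q from the other rows.
Row 1 update in column RHS: 17/3 − 0·(13/3) = 17/3.

17/3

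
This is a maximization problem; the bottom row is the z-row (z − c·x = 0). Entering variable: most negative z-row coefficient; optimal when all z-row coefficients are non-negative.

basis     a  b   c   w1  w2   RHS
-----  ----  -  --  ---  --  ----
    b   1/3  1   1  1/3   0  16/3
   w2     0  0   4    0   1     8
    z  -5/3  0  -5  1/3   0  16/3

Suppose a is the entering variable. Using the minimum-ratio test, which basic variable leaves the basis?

b

Column a entries and ratios — b: (16/3)/(1/3) = 16; w2: 0 ≤ 0, skip.
Smallest ratio is 16 in the row of b, so b leaves.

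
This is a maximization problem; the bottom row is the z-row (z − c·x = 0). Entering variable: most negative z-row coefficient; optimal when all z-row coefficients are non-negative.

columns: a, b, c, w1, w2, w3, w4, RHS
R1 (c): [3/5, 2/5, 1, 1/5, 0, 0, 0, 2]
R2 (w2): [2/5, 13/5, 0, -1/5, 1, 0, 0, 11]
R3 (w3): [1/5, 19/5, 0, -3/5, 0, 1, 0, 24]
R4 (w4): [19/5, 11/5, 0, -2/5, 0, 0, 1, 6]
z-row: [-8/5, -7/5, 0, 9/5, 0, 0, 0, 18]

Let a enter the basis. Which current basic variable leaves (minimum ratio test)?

w4

Column a entries and ratios — c: 2/(3/5) = 10/3; w2: 11/(2/5) = 55/2; w3: 24/(1/5) = 120; w4: 6/(19/5) = 30/19.
Smallest ratio is 30/19 in the row of w4, so w4 leaves.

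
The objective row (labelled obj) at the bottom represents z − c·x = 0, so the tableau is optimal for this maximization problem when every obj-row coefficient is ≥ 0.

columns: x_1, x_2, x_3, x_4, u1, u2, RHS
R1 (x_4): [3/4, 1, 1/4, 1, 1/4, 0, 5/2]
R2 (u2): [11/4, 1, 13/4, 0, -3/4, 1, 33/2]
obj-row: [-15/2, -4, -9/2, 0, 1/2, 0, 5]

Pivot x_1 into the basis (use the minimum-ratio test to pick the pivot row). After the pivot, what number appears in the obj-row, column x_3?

-2

Ratio test on column x_1 — row 1: (5/2)/(3/4) = 10/3; row 2: (33/2)/(11/4) = 6. Minimum is 10/3 at row 1 (x_4 leaves); pivot element 3/4.
Divide row 1 by 3/4; eliminate column x_1 from the other rows.
obj-row update in column x_3: -9/2 − (-15/2)·(1/3) = -2.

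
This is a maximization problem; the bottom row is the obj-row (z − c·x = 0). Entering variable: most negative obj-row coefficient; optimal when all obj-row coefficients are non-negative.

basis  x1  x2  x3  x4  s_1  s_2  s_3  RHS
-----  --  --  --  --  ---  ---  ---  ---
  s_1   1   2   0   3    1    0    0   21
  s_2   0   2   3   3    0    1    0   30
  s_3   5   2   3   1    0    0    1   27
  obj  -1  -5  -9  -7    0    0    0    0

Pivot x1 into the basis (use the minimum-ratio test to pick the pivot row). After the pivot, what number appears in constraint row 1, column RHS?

78/5

Ratio test on column x1 — row 1: 21/1 = 21; row 2: entry 0 ≤ 0; row 3: 27/5 = 27/5. Minimum is 27/5 at row 3 (s_3 leaves); pivot element 5.
Divide row 3 by 5; eliminate column x1 from the other rows.
Row 1 update in column RHS: 21 − 1·(27/5) = 78/5.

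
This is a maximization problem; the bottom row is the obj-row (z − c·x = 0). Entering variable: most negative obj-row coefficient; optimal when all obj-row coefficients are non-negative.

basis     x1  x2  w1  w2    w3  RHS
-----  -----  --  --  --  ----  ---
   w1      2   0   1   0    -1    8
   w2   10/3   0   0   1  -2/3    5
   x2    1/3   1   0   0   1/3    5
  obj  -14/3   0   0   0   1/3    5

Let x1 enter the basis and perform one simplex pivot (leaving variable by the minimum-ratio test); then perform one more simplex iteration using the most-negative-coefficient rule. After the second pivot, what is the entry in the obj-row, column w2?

5/4

Ratio test on column x1 — row 1: 8/2 = 4; row 2: 5/(10/3) = 3/2; row 3: 5/(1/3) = 15. Minimum is 3/2 at row 2 (w2 leaves); pivot element 10/3.
Divide row 2 by 10/3; eliminate column x1 from the other rows.
Second iteration: most negative obj-row entry is -3/5 in column w3, so w3 enters.
Ratio test on column w3 — row 1: entry -3/5 ≤ 0; row 2: entry -1/5 ≤ 0; row 3: (9/2)/(2/5) = 45/4. Minimum is 45/4 at row 3 (x2 leaves); pivot element 2/5.
Divide row 3 by 2/5; eliminate column w3 from the other rows.
After both pivots, the entry at the obj-row, column w2 is 5/4.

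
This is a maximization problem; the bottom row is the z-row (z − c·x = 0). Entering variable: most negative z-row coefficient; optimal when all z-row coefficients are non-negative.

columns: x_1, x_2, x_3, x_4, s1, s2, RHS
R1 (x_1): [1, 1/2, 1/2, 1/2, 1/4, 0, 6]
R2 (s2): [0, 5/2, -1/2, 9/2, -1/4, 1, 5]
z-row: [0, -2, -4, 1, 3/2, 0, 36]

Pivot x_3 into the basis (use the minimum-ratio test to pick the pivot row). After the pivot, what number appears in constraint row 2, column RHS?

11

Ratio test on column x_3 — row 1: 6/(1/2) = 12; row 2: entry -1/2 ≤ 0. Minimum is 12 at row 1 (x_1 leaves); pivot element 1/2.
Divide row 1 by 1/2; eliminate column x_3 from the other rows.
Row 2 update in column RHS: 5 − (-1/2)·12 = 11.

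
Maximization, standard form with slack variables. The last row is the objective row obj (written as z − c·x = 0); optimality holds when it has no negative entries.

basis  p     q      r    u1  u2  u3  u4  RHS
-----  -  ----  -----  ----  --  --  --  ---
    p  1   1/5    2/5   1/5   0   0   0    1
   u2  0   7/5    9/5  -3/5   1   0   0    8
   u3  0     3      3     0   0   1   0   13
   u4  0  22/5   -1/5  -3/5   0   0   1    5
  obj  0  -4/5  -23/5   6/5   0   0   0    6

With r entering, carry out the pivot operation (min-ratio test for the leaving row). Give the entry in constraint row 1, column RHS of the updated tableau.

5/2

Ratio test on column r — row 1: 1/(2/5) = 5/2; row 2: 8/(9/5) = 40/9; row 3: 13/3 = 13/3; row 4: entry -1/5 ≤ 0. Minimum is 5/2 at row 1 (p leaves); pivot element 2/5.
Divide row 1 by 2/5; eliminate column r from the other rows.
In the new row 1, the RHS entry is the old entry divided by the pivot: 1/(2/5) = 5/2.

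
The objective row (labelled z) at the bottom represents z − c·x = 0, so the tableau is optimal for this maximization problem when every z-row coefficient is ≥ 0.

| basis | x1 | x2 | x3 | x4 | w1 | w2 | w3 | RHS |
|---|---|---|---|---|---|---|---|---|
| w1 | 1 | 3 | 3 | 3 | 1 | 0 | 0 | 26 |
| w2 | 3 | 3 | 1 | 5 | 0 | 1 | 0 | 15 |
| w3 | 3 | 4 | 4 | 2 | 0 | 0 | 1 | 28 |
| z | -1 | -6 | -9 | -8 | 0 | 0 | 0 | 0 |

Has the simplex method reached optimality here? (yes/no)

The z-row has a negative entry -9 in column x3, so it is not optimal.

no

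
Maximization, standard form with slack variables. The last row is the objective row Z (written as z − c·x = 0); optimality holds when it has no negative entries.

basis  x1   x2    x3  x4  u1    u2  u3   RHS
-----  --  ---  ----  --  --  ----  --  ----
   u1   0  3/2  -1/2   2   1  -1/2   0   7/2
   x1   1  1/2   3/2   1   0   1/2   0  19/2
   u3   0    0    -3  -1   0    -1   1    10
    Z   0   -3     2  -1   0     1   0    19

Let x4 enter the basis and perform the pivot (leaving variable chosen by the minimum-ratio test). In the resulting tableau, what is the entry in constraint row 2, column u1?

-1/2

Ratio test on column x4 — row 1: (7/2)/2 = 7/4; row 2: (19/2)/1 = 19/2; row 3: entry -1 ≤ 0. Minimum is 7/4 at row 1 (u1 leaves); pivot element 2.
Divide row 1 by 2; eliminate column x4 from the other rows.
Row 2 update in column u1: 0 − 1·(1/2) = -1/2.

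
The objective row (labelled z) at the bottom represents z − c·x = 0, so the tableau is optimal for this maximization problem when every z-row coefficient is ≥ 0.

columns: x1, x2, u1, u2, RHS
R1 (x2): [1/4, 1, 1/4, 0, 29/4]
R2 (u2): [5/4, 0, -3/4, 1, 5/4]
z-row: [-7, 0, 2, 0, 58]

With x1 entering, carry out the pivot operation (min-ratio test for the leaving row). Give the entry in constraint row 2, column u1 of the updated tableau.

Ratio test on column x1 — row 1: (29/4)/(1/4) = 29; row 2: (5/4)/(5/4) = 1. Minimum is 1 at row 2 (u2 leaves); pivot element 5/4.
Divide row 2 by 5/4; eliminate column x1 from the other rows.
In the new row 2, the u1 entry is the old entry divided by the pivot: (-3/4)/(5/4) = -3/5.

-3/5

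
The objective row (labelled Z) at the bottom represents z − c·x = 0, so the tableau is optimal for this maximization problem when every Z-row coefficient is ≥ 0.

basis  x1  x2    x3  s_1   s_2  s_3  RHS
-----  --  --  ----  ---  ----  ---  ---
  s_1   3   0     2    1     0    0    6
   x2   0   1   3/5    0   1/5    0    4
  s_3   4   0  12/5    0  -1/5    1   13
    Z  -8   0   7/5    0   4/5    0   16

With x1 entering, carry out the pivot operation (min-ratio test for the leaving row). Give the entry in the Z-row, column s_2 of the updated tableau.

4/5

Ratio test on column x1 — row 1: 6/3 = 2; row 2: entry 0 ≤ 0; row 3: 13/4 = 13/4. Minimum is 2 at row 1 (s_1 leaves); pivot element 3.
Divide row 1 by 3; eliminate column x1 from the other rows.
Z-row update in column s_2: 4/5 − (-8)·0 = 4/5.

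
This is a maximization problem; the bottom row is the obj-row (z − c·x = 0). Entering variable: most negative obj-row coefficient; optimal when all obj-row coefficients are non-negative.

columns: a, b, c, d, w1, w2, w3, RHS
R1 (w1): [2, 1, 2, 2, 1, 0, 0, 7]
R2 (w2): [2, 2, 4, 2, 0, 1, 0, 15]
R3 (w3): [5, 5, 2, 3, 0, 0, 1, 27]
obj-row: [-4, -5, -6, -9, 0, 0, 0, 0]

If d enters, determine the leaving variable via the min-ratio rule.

w1

Column d entries and ratios — w1: 7/2 = 7/2; w2: 15/2 = 15/2; w3: 27/3 = 9.
Smallest ratio is 7/2 in the row of w1, so w1 leaves.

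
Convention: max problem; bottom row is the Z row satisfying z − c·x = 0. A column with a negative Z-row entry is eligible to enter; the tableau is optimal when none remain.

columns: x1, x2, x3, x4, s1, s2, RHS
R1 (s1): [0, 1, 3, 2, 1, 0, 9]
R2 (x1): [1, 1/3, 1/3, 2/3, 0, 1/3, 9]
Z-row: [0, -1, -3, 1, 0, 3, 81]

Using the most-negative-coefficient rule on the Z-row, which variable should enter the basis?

Negative Z-row entries: x2: -1, x3: -3.
The most negative is -3 in column x3, so x3 enters.

x3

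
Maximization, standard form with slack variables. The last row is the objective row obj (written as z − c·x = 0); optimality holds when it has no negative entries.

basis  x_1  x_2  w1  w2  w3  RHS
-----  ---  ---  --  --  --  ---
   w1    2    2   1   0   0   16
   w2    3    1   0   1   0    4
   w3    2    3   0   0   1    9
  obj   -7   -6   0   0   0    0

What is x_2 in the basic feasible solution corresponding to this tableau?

0

x_2 is not in the basis, so in the current basic feasible solution x_2 = 0.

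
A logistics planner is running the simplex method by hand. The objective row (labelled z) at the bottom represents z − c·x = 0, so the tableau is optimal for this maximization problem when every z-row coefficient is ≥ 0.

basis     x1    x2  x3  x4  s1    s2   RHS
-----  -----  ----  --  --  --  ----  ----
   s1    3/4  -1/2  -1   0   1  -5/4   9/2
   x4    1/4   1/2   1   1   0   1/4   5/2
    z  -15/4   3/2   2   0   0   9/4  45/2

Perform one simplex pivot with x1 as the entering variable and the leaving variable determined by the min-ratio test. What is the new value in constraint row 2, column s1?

-1/3

Ratio test on column x1 — row 1: (9/2)/(3/4) = 6; row 2: (5/2)/(1/4) = 10. Minimum is 6 at row 1 (s1 leaves); pivot element 3/4.
Divide row 1 by 3/4; eliminate column x1 from the other rows.
Row 2 update in column s1: 0 − (1/4)·(4/3) = -1/3.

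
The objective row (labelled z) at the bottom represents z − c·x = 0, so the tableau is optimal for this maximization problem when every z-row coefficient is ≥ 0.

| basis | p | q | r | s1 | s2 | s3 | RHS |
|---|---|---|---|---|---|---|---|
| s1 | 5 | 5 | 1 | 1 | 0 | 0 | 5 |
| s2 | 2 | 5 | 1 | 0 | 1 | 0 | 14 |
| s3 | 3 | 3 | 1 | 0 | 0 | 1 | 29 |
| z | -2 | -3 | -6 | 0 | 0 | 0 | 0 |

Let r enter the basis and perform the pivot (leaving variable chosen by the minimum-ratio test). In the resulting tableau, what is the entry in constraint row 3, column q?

-2

Ratio test on column r — row 1: 5/1 = 5; row 2: 14/1 = 14; row 3: 29/1 = 29. Minimum is 5 at row 1 (s1 leaves); pivot element 1.
Divide row 1 by 1; eliminate column r from the other rows.
Row 3 update in column q: 3 − 1·5 = -2.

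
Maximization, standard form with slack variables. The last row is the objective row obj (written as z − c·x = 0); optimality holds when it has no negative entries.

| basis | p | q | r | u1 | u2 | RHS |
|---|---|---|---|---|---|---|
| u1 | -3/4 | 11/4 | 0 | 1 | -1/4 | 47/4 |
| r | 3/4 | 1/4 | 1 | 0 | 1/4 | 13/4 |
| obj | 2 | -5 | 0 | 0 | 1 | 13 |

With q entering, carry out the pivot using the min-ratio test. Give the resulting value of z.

Ratio test on column q — row 1: (47/4)/(11/4) = 47/11; row 2: (13/4)/(1/4) = 13. Minimum is 47/11 at row 1 (u1 leaves); pivot element 11/4.
Pivot on row 1; the obj-row RHS becomes 13 − (-5)·(47/11) = 378/11.

378/11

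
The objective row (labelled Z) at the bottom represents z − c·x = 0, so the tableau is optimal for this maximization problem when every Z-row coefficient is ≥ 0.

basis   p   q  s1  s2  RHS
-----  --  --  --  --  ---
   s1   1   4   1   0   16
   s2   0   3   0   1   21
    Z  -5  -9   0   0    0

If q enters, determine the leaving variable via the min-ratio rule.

s1

Column q entries and ratios — s1: 16/4 = 4; s2: 21/3 = 7.
Smallest ratio is 4 in the row of s1, so s1 leaves.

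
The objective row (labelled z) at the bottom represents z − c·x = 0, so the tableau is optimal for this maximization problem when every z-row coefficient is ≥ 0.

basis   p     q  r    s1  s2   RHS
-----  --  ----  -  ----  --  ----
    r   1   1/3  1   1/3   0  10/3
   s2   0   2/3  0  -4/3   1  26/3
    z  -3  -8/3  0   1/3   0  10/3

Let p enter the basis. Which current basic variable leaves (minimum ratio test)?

r

Column p entries and ratios — r: (10/3)/1 = 10/3; s2: 0 ≤ 0, skip.
Smallest ratio is 10/3 in the row of r, so r leaves.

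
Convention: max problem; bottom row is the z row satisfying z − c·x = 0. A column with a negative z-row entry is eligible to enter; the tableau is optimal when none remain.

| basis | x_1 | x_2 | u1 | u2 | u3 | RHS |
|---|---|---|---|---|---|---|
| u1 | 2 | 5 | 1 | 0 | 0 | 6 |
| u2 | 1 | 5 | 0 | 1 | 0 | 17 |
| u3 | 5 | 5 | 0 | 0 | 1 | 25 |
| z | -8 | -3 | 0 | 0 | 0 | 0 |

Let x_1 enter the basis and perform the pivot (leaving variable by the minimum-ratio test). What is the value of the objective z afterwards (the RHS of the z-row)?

Ratio test on column x_1 — row 1: 6/2 = 3; row 2: 17/1 = 17; row 3: 25/5 = 5. Minimum is 3 at row 1 (u1 leaves); pivot element 2.
Pivot on row 1; the z-row RHS becomes 0 − (-8)·3 = 24.

24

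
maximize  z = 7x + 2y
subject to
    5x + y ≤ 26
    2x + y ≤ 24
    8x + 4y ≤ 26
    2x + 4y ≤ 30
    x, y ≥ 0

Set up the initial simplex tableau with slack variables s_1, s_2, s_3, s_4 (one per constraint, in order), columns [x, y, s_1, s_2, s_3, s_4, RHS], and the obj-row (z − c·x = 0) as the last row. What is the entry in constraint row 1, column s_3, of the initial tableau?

Slack s_3 belongs to constraint 3; its column is the unit vector e_3, so the entry in row 1 is 0.

0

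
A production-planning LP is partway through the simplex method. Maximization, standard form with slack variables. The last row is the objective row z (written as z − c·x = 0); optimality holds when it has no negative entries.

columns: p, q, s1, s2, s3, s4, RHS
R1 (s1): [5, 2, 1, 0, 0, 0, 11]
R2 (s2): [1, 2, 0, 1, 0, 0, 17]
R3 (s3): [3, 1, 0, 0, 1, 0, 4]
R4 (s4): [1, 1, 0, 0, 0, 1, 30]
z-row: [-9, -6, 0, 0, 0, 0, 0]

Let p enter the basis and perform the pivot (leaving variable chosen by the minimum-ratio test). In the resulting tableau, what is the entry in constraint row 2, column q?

5/3

Ratio test on column p — row 1: 11/5 = 11/5; row 2: 17/1 = 17; row 3: 4/3 = 4/3; row 4: 30/1 = 30. Minimum is 4/3 at row 3 (s3 leaves); pivot element 3.
Divide row 3 by 3; eliminate column p from the other rows.
Row 2 update in column q: 2 − 1·(1/3) = 5/3.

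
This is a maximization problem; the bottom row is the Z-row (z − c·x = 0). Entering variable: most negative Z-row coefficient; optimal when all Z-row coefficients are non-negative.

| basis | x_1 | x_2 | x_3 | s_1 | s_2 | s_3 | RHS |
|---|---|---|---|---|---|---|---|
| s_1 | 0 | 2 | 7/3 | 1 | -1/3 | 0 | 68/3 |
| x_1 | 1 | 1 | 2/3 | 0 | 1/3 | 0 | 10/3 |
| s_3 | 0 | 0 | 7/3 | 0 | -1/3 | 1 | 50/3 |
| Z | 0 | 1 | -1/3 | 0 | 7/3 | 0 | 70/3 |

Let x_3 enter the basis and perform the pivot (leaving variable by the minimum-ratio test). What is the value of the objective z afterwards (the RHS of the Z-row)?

25

Ratio test on column x_3 — row 1: (68/3)/(7/3) = 68/7; row 2: (10/3)/(2/3) = 5; row 3: (50/3)/(7/3) = 50/7. Minimum is 5 at row 2 (x_1 leaves); pivot element 2/3.
Pivot on row 2; the Z-row RHS becomes 70/3 − (-1/3)·5 = 25.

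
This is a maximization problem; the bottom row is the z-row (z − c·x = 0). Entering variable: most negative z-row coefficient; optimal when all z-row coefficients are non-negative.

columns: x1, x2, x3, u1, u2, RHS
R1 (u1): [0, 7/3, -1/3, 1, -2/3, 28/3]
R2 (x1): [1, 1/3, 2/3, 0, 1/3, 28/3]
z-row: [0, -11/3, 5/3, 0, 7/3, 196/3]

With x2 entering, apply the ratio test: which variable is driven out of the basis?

Column x2 entries and ratios — u1: (28/3)/(7/3) = 4; x1: (28/3)/(1/3) = 28.
Smallest ratio is 4 in the row of u1, so u1 leaves.

u1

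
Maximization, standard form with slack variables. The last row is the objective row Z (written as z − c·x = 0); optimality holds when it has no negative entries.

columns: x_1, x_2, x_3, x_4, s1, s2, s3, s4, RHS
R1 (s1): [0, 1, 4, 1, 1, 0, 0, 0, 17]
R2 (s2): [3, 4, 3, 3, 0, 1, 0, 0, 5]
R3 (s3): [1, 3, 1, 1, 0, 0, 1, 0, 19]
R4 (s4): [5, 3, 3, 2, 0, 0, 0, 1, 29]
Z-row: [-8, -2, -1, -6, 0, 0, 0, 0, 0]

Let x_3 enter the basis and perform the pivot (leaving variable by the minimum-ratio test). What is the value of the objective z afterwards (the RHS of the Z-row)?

Ratio test on column x_3 — row 1: 17/4 = 17/4; row 2: 5/3 = 5/3; row 3: 19/1 = 19; row 4: 29/3 = 29/3. Minimum is 5/3 at row 2 (s2 leaves); pivot element 3.
Pivot on row 2; the Z-row RHS becomes 0 − (-1)·(5/3) = 5/3.

5/3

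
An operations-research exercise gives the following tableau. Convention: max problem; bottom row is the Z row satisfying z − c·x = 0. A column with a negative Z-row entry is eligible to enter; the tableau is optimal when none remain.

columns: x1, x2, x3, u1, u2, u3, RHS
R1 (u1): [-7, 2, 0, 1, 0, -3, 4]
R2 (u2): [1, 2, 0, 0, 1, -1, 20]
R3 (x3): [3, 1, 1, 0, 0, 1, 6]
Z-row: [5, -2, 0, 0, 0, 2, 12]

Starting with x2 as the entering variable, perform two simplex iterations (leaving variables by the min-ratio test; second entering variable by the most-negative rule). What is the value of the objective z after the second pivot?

Ratio test on column x2 — row 1: 4/2 = 2; row 2: 20/2 = 10; row 3: 6/1 = 6. Minimum is 2 at row 1 (u1 leaves); pivot element 2.
Pivot on row 1; the Z-row RHS becomes 12 − (-2)·2 = 16.
Next entering variable (most negative Z-row entry -2): x1.
Ratio test on column x1 — row 1: entry -7/2 ≤ 0; row 2: 16/8 = 2; row 3: 4/(13/2) = 8/13. Minimum is 8/13 at row 3 (x3 leaves); pivot element 13/2.
After the second pivot the Z-row RHS is 16 − (-2)·(8/13) = 224/13.

224/13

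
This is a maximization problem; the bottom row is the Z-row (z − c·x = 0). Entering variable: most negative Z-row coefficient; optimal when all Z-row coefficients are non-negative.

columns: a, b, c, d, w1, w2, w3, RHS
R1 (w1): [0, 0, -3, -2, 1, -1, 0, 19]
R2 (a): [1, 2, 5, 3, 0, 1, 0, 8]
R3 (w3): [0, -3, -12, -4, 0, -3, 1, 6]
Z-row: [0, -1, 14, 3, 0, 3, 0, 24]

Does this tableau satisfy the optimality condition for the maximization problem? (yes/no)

The Z-row has a negative entry -1 in column b, so it is not optimal.

no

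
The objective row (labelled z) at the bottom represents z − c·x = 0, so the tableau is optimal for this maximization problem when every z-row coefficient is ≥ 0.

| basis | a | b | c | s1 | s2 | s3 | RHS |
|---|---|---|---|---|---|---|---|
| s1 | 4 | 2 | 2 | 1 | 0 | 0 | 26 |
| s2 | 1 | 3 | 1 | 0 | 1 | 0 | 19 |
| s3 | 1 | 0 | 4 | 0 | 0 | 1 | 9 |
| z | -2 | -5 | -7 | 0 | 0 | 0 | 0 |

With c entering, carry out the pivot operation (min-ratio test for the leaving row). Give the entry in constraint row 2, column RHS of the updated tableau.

67/4

Ratio test on column c — row 1: 26/2 = 13; row 2: 19/1 = 19; row 3: 9/4 = 9/4. Minimum is 9/4 at row 3 (s3 leaves); pivot element 4.
Divide row 3 by 4; eliminate column c from the other rows.
Row 2 update in column RHS: 19 − 1·(9/4) = 67/4.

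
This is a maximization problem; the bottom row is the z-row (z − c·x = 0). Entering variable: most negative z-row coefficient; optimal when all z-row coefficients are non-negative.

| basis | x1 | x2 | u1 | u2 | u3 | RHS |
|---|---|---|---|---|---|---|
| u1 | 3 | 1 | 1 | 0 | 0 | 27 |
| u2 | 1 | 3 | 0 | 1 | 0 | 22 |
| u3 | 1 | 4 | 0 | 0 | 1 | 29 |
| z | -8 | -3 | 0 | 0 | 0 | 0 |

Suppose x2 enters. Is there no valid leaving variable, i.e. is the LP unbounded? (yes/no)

no

Column x2 has positive entries in row(s) 1, 2, 3, so the ratio test bounds it — not unbounded.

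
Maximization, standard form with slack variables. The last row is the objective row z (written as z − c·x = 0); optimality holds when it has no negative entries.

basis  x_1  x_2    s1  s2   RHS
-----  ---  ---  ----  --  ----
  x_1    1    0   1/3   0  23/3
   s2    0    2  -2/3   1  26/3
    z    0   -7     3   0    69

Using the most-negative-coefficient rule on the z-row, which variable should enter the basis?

Negative z-row entries: x_2: -7.
The most negative is -7 in column x_2, so x_2 enters.

x_2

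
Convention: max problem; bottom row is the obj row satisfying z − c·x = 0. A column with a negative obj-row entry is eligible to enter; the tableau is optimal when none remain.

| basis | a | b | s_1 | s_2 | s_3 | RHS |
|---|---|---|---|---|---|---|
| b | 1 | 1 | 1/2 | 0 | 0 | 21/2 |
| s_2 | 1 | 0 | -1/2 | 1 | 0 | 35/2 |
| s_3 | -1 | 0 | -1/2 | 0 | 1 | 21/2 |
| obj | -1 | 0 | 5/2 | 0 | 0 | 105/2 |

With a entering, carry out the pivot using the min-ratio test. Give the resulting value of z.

Ratio test on column a — row 1: (21/2)/1 = 21/2; row 2: (35/2)/1 = 35/2; row 3: entry -1 ≤ 0. Minimum is 21/2 at row 1 (b leaves); pivot element 1.
Pivot on row 1; the obj-row RHS becomes 105/2 − (-1)·(21/2) = 63.

63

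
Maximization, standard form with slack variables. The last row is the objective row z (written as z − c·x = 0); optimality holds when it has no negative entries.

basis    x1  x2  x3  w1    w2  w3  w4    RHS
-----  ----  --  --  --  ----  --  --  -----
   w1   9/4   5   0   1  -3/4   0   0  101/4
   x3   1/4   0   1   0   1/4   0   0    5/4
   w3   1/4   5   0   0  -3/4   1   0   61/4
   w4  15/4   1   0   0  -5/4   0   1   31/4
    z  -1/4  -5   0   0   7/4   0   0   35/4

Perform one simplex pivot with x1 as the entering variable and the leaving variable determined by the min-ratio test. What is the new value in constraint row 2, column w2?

Ratio test on column x1 — row 1: (101/4)/(9/4) = 101/9; row 2: (5/4)/(1/4) = 5; row 3: (61/4)/(1/4) = 61; row 4: (31/4)/(15/4) = 31/15. Minimum is 31/15 at row 4 (w4 leaves); pivot element 15/4.
Divide row 4 by 15/4; eliminate column x1 from the other rows.
Row 2 update in column w2: 1/4 − (1/4)·(-1/3) = 1/3.

1/3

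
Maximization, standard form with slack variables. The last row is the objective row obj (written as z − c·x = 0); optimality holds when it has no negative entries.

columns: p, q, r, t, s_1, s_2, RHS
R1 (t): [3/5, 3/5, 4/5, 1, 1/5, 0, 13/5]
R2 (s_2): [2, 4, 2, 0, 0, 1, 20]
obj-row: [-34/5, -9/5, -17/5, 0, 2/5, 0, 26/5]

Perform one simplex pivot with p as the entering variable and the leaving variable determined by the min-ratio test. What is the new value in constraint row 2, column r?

Ratio test on column p — row 1: (13/5)/(3/5) = 13/3; row 2: 20/2 = 10. Minimum is 13/3 at row 1 (t leaves); pivot element 3/5.
Divide row 1 by 3/5; eliminate column p from the other rows.
Row 2 update in column r: 2 − 2·(4/3) = -2/3.

-2/3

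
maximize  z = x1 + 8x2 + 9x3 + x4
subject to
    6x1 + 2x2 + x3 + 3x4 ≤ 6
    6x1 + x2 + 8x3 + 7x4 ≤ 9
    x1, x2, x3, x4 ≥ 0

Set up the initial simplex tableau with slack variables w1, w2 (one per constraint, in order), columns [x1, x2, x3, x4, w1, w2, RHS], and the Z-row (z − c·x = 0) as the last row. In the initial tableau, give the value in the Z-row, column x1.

-1

The Z-row carries the negated objective coefficients: the x1 entry is -1.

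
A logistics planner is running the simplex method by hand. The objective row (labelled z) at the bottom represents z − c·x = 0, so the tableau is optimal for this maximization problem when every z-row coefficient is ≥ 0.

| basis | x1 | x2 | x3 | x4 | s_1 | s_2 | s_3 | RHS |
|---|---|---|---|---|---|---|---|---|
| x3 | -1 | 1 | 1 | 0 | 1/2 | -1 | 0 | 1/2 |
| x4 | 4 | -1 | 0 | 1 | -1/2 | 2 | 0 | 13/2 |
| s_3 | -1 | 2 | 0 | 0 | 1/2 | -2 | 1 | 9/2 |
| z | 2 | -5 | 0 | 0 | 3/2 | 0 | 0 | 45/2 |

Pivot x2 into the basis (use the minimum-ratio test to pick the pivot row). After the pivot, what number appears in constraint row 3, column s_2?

0

Ratio test on column x2 — row 1: (1/2)/1 = 1/2; row 2: entry -1 ≤ 0; row 3: (9/2)/2 = 9/4. Minimum is 1/2 at row 1 (x3 leaves); pivot element 1.
Divide row 1 by 1; eliminate column x2 from the other rows.
Row 3 update in column s_2: -2 − 2·(-1) = 0.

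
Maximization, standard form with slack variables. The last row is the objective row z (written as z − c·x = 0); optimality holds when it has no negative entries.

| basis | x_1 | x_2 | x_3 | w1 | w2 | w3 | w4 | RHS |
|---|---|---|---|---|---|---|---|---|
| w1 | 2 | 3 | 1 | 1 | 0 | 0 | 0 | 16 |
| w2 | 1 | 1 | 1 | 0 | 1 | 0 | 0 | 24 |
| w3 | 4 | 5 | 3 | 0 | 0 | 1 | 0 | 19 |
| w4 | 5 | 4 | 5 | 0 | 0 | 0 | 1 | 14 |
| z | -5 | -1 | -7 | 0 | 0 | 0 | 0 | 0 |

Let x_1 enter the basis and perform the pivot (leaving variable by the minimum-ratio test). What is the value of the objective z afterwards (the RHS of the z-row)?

14

Ratio test on column x_1 — row 1: 16/2 = 8; row 2: 24/1 = 24; row 3: 19/4 = 19/4; row 4: 14/5 = 14/5. Minimum is 14/5 at row 4 (w4 leaves); pivot element 5.
Pivot on row 4; the z-row RHS becomes 0 − (-5)·(14/5) = 14.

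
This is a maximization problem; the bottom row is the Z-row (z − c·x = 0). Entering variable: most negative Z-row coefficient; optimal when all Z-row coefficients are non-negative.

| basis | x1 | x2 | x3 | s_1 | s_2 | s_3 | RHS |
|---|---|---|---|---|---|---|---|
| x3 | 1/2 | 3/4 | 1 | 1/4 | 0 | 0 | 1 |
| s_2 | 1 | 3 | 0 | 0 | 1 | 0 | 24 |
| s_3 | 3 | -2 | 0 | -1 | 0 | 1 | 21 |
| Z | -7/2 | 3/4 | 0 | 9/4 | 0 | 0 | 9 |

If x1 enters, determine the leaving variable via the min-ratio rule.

Column x1 entries and ratios — x3: 1/(1/2) = 2; s_2: 24/1 = 24; s_3: 21/3 = 7.
Smallest ratio is 2 in the row of x3, so x3 leaves.

x3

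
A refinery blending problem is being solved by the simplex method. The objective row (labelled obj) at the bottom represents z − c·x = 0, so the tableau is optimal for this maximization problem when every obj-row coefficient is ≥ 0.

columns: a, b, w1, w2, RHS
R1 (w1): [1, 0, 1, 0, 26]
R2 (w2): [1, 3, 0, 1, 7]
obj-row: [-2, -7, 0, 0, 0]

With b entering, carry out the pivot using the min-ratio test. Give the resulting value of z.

Ratio test on column b — row 1: entry 0 ≤ 0; row 2: 7/3 = 7/3. Minimum is 7/3 at row 2 (w2 leaves); pivot element 3.
Pivot on row 2; the obj-row RHS becomes 0 − (-7)·(7/3) = 49/3.

49/3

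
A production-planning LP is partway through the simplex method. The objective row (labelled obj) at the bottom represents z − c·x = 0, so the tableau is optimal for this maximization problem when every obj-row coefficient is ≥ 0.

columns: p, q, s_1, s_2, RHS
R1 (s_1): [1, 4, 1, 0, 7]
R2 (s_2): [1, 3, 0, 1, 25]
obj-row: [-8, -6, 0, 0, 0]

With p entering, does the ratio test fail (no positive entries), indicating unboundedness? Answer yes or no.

no

Column p has positive entries in row(s) 1, 2, so the ratio test bounds it — not unbounded.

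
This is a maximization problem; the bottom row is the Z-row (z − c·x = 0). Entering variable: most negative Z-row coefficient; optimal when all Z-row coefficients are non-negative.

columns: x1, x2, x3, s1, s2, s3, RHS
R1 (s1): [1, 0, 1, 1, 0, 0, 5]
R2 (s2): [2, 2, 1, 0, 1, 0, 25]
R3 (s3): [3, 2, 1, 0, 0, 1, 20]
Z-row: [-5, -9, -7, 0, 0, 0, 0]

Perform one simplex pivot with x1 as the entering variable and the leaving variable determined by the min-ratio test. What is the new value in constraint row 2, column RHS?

15

Ratio test on column x1 — row 1: 5/1 = 5; row 2: 25/2 = 25/2; row 3: 20/3 = 20/3. Minimum is 5 at row 1 (s1 leaves); pivot element 1.
Divide row 1 by 1; eliminate column x1 from the other rows.
Row 2 update in column RHS: 25 − 2·5 = 15.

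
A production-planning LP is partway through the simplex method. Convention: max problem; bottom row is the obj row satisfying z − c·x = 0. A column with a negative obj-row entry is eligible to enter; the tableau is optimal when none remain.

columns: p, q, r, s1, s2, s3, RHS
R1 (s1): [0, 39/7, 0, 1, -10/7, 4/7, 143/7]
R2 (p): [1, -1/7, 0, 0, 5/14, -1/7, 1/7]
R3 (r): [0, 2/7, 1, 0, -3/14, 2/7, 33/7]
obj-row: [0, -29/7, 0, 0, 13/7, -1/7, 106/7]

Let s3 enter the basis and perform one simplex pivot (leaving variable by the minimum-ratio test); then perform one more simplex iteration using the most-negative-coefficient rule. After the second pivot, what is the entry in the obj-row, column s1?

4/5

Ratio test on column s3 — row 1: (143/7)/(4/7) = 143/4; row 2: entry -1/7 ≤ 0; row 3: (33/7)/(2/7) = 33/2. Minimum is 33/2 at row 3 (r leaves); pivot element 2/7.
Divide row 3 by 2/7; eliminate column s3 from the other rows.
Second iteration: most negative obj-row entry is -4 in column q, so q enters.
Ratio test on column q — row 1: 11/5 = 11/5; row 2: entry 0 ≤ 0; row 3: (33/2)/1 = 33/2. Minimum is 11/5 at row 1 (s1 leaves); pivot element 5.
Divide row 1 by 5; eliminate column q from the other rows.
After both pivots, the entry at the obj-row, column s1 is 4/5.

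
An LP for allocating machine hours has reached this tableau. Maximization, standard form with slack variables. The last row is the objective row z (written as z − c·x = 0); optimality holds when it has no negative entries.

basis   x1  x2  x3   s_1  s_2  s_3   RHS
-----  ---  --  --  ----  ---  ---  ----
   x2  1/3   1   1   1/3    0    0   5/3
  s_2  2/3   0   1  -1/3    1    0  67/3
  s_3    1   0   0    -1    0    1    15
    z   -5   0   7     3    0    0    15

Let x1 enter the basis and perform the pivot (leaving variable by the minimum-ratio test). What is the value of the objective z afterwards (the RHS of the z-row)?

Ratio test on column x1 — row 1: (5/3)/(1/3) = 5; row 2: (67/3)/(2/3) = 67/2; row 3: 15/1 = 15. Minimum is 5 at row 1 (x2 leaves); pivot element 1/3.
Pivot on row 1; the z-row RHS becomes 15 − (-5)·5 = 40.

40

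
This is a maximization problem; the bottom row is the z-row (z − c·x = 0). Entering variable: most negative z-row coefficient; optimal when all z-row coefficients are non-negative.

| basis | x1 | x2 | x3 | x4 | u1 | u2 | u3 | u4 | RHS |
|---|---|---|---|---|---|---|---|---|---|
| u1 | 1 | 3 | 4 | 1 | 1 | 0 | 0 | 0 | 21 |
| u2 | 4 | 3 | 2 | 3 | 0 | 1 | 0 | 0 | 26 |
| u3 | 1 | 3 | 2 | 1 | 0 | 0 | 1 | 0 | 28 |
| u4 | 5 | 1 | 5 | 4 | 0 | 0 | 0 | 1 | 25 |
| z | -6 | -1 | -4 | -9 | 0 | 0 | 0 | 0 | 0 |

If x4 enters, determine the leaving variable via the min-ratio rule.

u4

Column x4 entries and ratios — u1: 21/1 = 21; u2: 26/3 = 26/3; u3: 28/1 = 28; u4: 25/4 = 25/4.
Smallest ratio is 25/4 in the row of u4, so u4 leaves.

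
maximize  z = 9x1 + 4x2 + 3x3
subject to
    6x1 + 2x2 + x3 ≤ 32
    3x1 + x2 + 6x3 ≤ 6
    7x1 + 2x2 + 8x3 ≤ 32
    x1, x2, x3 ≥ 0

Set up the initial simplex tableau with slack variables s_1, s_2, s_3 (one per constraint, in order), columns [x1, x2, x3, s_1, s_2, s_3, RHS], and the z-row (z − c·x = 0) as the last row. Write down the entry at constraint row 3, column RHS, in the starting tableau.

32

The RHS of constraint 3 is b_3 = 32.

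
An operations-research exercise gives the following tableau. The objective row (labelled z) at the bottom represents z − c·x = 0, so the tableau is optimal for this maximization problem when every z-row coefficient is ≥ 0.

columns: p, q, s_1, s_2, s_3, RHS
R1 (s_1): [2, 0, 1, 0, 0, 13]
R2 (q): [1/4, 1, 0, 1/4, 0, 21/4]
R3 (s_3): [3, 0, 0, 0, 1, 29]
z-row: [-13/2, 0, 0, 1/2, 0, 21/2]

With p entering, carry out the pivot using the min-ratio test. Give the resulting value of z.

Ratio test on column p — row 1: 13/2 = 13/2; row 2: (21/4)/(1/4) = 21; row 3: 29/3 = 29/3. Minimum is 13/2 at row 1 (s_1 leaves); pivot element 2.
Pivot on row 1; the z-row RHS becomes 21/2 − (-13/2)·(13/2) = 211/4.

211/4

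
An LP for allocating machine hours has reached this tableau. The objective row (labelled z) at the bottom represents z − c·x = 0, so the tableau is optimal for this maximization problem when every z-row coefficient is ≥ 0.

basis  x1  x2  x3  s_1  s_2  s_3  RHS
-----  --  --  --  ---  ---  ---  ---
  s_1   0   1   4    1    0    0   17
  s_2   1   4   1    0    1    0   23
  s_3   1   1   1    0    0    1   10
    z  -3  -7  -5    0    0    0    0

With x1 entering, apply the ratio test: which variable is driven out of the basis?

s_3

Column x1 entries and ratios — s_1: 0 ≤ 0, skip; s_2: 23/1 = 23; s_3: 10/1 = 10.
Smallest ratio is 10 in the row of s_3, so s_3 leaves.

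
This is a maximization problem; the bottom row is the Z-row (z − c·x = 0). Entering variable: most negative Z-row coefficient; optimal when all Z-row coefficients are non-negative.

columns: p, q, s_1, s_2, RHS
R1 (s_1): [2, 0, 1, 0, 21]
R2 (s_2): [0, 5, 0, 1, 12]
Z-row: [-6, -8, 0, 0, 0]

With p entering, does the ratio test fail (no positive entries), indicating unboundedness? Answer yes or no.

Column p has positive entries in row(s) 1, so the ratio test bounds it — not unbounded.

no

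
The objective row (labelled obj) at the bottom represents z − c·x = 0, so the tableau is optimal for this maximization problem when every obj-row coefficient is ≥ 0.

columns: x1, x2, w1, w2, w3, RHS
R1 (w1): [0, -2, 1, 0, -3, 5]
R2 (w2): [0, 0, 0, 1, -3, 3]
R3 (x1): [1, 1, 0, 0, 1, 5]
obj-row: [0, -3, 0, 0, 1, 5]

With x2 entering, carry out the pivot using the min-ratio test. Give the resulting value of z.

20

Ratio test on column x2 — row 1: entry -2 ≤ 0; row 2: entry 0 ≤ 0; row 3: 5/1 = 5. Minimum is 5 at row 3 (x1 leaves); pivot element 1.
Pivot on row 3; the obj-row RHS becomes 5 − (-3)·5 = 20.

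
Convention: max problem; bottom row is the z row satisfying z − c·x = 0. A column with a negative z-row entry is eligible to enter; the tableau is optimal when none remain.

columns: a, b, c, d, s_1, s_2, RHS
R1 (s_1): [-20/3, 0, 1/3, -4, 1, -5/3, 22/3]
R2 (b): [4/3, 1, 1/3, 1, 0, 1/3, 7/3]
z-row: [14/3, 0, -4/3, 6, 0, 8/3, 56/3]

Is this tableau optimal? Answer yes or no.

no

The z-row has a negative entry -4/3 in column c, so it is not optimal.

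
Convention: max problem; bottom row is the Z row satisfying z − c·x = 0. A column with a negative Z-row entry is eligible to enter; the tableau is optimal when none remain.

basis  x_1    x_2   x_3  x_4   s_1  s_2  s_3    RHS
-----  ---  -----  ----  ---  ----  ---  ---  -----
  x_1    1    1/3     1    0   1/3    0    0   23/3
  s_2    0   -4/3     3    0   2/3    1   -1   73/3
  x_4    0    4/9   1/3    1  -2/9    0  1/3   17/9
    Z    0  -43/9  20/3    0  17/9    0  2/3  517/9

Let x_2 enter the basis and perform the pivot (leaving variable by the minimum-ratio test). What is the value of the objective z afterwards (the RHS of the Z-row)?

311/4

Ratio test on column x_2 — row 1: (23/3)/(1/3) = 23; row 2: entry -4/3 ≤ 0; row 3: (17/9)/(4/9) = 17/4. Minimum is 17/4 at row 3 (x_4 leaves); pivot element 4/9.
Pivot on row 3; the Z-row RHS becomes 517/9 − (-43/9)·(17/4) = 311/4.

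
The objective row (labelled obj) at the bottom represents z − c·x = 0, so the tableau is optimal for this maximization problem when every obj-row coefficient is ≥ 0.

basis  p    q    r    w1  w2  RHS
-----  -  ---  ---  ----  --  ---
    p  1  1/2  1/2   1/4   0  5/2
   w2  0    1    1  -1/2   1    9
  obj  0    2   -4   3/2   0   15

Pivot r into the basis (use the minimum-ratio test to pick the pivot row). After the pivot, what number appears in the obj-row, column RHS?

35

Ratio test on column r — row 1: (5/2)/(1/2) = 5; row 2: 9/1 = 9. Minimum is 5 at row 1 (p leaves); pivot element 1/2.
Divide row 1 by 1/2; eliminate column r from the other rows.
obj-row update in column RHS: 15 − (-4)·5 = 35.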